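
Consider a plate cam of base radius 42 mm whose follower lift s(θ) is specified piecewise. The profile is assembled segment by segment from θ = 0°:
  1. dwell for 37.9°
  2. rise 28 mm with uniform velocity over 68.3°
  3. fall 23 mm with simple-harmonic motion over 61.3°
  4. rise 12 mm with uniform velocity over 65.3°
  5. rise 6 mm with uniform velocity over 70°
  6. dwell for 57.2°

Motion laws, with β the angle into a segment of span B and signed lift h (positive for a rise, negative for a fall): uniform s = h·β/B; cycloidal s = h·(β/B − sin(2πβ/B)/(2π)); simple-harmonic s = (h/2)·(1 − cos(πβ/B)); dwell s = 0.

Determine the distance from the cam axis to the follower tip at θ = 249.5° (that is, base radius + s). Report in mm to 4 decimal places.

seg 1 [0°–37.9°] dwell: s stays 0.0000
seg 2 [37.9°–106.2°] uniform, h=28: full span → s += 28 → s = 28.0000
seg 3 [106.2°–167.5°] simple-harmonic, h=-23: full span → s += -23 → s = 5.0000
seg 4 [167.5°–232.8°] uniform, h=12: full span → s += 12 → s = 17.0000
seg 5 [232.8°–302.8°] uniform, h=6: θ=249.5° here. β=16.7, B=70. 6·16.7/70 = 1.4314 → s = 18.4314
radial distance = base radius + s = 42 + 18.4314 = 60.4314

60.4314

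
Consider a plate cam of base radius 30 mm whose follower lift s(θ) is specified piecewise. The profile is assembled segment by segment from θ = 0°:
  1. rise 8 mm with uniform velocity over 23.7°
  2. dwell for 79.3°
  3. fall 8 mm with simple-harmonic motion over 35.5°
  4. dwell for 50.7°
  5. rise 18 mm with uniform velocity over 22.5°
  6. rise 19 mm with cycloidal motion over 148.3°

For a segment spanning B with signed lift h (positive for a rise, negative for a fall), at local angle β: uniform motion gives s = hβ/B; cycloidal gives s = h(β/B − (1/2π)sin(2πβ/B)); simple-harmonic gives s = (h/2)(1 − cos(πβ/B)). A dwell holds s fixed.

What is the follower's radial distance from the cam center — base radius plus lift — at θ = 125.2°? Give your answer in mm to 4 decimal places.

seg 1 [0°–23.7°] uniform, h=8: full span → s += 8 → s = 8.0000
seg 2 [23.7°–103°] dwell: s stays 8.0000
seg 3 [103°–138.5°] simple-harmonic, h=-8: θ=125.2° here. β=22.2, B=35.5. -8/2·(1 − cos(π·0.6254)) = -5.5348 → s = 2.4652
radial distance = base radius + s = 30 + 2.4652 = 32.4652

32.4652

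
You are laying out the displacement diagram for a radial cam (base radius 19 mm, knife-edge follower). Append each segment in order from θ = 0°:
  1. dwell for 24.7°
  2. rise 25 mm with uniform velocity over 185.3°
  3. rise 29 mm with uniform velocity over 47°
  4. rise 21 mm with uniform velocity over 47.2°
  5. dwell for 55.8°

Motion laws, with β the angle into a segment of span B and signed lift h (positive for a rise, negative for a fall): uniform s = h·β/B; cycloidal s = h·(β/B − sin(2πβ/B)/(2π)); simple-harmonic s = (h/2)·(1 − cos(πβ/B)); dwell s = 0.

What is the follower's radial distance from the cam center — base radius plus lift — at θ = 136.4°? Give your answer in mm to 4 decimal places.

seg 1 [0°–24.7°] dwell: s stays 0.0000
seg 2 [24.7°–210°] uniform, h=25: θ=136.4° here. β=111.7, B=185.3. 25·111.7/185.3 = 15.0702 → s = 15.0702
radial distance = base radius + s = 19 + 15.0702 = 34.0702

34.0702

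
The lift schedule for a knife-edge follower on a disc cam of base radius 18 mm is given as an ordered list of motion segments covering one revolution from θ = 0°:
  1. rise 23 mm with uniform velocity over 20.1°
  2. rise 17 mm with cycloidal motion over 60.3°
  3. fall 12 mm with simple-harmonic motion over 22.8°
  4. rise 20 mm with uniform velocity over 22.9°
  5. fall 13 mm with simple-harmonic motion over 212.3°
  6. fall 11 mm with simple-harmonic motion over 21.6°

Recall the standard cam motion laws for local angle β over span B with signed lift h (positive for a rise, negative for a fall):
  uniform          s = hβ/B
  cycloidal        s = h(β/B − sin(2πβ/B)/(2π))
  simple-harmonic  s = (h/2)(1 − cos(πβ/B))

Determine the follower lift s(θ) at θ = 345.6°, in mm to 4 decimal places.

seg 1 [0°–20.1°] uniform, h=23: full span → s += 23 → s = 23.0000
seg 2 [20.1°–80.4°] cycloidal, h=17: full span → s += 17 → s = 40.0000
seg 3 [80.4°–103.2°] simple-harmonic, h=-12: full span → s += -12 → s = 28.0000
seg 4 [103.2°–126.1°] uniform, h=20: full span → s += 20 → s = 48.0000
seg 5 [126.1°–338.4°] simple-harmonic, h=-13: full span → s += -13 → s = 35.0000
seg 6 [338.4°–360°] simple-harmonic, h=-11: θ=345.6° here. β=7.2, B=21.6. -11/2·(1 − cos(π·0.3333)) = -2.7500 → s = 32.2500

32.2500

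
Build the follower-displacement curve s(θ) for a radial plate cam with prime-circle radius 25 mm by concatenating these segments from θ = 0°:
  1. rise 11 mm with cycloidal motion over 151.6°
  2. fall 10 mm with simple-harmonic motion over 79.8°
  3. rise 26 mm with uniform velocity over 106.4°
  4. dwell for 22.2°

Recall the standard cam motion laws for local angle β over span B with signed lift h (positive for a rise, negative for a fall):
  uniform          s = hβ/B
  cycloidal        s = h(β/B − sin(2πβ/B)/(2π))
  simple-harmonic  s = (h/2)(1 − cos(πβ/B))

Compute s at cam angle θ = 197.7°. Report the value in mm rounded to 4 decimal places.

seg 1 [0°–151.6°] cycloidal, h=11: full span → s += 11 → s = 11.0000
seg 2 [151.6°–231.4°] simple-harmonic, h=-10: θ=197.7° here. β=46.1, B=79.8. -10/2·(1 − cos(π·0.5777)) = -6.2083 → s = 4.7917

4.7917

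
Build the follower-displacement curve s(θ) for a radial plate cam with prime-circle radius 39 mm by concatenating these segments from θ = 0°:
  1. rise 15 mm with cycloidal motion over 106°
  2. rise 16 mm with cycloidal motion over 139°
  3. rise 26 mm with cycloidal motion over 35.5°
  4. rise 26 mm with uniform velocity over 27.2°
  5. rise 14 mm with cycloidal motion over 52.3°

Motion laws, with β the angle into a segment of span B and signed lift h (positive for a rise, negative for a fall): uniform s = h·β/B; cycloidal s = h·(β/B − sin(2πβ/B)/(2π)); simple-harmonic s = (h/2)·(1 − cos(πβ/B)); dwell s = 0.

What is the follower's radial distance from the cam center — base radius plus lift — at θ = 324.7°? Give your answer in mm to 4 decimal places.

seg 1 [0°–106°] cycloidal, h=15: full span → s += 15 → s = 15.0000
seg 2 [106°–245°] cycloidal, h=16: full span → s += 16 → s = 31.0000
seg 3 [245°–280.5°] cycloidal, h=26: full span → s += 26 → s = 57.0000
seg 4 [280.5°–307.7°] uniform, h=26: full span → s += 26 → s = 83.0000
seg 5 [307.7°–360°] cycloidal, h=14: θ=324.7° here. β=17, B=52.3. 14·(0.3250 − sin(2π·0.3250)/(2π)) = 2.5657 → s = 85.5657
radial distance = base radius + s = 39 + 85.5657 = 124.5657

124.5657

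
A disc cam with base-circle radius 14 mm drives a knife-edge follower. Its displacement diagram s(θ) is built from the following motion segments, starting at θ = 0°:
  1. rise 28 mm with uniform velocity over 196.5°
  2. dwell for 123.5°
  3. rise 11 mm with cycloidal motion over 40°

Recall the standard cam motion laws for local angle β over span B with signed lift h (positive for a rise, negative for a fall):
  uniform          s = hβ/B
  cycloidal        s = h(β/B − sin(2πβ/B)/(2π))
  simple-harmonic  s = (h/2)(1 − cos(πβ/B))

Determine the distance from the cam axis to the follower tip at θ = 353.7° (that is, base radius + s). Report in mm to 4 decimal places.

seg 1 [0°–196.5°] uniform, h=28: full span → s += 28 → s = 28.0000
seg 2 [196.5°–320°] dwell: s stays 28.0000
seg 3 [320°–360°] cycloidal, h=11: θ=353.7° here. β=33.7, B=40. 11·(0.8425 − sin(2π·0.8425)/(2π)) = 10.7308 → s = 38.7308
radial distance = base radius + s = 14 + 38.7308 = 52.7308

52.7308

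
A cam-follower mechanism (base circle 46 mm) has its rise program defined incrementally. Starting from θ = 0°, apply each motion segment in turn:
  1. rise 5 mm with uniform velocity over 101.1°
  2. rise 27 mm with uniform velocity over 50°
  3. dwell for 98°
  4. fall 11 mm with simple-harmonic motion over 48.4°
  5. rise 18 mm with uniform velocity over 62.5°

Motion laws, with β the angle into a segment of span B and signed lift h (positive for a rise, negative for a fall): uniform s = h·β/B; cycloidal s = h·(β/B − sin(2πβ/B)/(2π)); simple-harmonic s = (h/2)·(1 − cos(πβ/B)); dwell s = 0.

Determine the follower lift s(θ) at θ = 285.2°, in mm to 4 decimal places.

seg 1 [0°–101.1°] uniform, h=5: full span → s += 5 → s = 5.0000
seg 2 [101.1°–151.1°] uniform, h=27: full span → s += 27 → s = 32.0000
seg 3 [151.1°–249.1°] dwell: s stays 32.0000
seg 4 [249.1°–297.5°] simple-harmonic, h=-11: θ=285.2° here. β=36.1, B=48.4. -11/2·(1 − cos(π·0.7459)) = -9.3383 → s = 22.6617

22.6617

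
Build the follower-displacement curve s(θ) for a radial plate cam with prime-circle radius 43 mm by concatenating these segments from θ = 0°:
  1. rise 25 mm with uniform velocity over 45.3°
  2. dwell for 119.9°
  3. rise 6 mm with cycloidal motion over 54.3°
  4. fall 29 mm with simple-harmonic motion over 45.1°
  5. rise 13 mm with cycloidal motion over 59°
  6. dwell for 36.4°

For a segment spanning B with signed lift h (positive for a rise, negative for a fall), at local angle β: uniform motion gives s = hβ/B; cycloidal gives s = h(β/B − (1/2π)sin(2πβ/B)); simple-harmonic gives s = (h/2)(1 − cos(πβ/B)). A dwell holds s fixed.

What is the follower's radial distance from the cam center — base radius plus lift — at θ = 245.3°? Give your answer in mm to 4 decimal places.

seg 1 [0°–45.3°] uniform, h=25: full span → s += 25 → s = 25.0000
seg 2 [45.3°–165.2°] dwell: s stays 25.0000
seg 3 [165.2°–219.5°] cycloidal, h=6: full span → s += 6 → s = 31.0000
seg 4 [219.5°–264.6°] simple-harmonic, h=-29: θ=245.3° here. β=25.8, B=45.1. -29/2·(1 − cos(π·0.5721)) = -17.7547 → s = 13.2453
radial distance = base radius + s = 43 + 13.2453 = 56.2453

56.2453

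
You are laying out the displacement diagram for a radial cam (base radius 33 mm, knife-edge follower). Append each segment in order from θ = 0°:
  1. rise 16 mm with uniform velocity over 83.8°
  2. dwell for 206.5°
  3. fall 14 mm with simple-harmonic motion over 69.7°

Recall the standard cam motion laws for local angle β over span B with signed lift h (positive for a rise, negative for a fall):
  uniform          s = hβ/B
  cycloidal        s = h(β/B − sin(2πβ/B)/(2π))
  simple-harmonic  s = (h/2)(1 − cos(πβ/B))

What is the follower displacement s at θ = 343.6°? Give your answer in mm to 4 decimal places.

seg 1 [0°–83.8°] uniform, h=16: full span → s += 16 → s = 16.0000
seg 2 [83.8°–290.3°] dwell: s stays 16.0000
seg 3 [290.3°–360°] simple-harmonic, h=-14: θ=343.6° here. β=53.3, B=69.7. -14/2·(1 − cos(π·0.7647)) = -12.1731 → s = 3.8269

3.8269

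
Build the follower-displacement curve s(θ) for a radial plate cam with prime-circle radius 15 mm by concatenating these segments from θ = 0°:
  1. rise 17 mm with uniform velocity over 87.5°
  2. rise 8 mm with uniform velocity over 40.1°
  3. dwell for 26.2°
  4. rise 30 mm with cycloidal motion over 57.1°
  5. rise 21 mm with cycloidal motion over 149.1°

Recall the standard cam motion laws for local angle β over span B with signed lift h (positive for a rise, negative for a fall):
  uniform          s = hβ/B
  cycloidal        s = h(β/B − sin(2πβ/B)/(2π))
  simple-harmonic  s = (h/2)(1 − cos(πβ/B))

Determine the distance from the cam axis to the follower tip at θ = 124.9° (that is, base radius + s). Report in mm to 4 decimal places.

seg 1 [0°–87.5°] uniform, h=17: full span → s += 17 → s = 17.0000
seg 2 [87.5°–127.6°] uniform, h=8: θ=124.9° here. β=37.4, B=40.1. 8·37.4/40.1 = 7.4613 → s = 24.4613
radial distance = base radius + s = 15 + 24.4613 = 39.4613

39.4613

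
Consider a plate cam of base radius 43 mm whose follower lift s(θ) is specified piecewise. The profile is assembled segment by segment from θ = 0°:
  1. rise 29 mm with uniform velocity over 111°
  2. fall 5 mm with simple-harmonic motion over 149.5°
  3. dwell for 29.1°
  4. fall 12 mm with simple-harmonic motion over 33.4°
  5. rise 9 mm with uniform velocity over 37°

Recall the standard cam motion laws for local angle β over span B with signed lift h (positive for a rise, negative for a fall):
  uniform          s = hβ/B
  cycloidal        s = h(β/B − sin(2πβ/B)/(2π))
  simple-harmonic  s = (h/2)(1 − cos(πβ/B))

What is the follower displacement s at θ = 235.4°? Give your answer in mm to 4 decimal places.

seg 1 [0°–111°] uniform, h=29: full span → s += 29 → s = 29.0000
seg 2 [111°–260.5°] simple-harmonic, h=-5: θ=235.4° here. β=124.4, B=149.5. -5/2·(1 − cos(π·0.8321)) = -4.6602 → s = 24.3398

24.3398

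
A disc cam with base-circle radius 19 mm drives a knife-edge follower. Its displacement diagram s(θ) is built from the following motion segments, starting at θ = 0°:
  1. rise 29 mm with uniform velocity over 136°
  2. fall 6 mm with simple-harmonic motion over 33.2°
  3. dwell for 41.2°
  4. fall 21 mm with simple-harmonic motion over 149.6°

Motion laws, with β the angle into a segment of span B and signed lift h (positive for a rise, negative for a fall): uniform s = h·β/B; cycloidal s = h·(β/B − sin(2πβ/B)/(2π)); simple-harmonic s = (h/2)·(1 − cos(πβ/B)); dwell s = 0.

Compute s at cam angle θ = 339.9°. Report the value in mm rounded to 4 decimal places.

seg 1 [0°–136°] uniform, h=29: full span → s += 29 → s = 29.0000
seg 2 [136°–169.2°] simple-harmonic, h=-6: full span → s += -6 → s = 23.0000
seg 3 [169.2°–210.4°] dwell: s stays 23.0000
seg 4 [210.4°–360°] simple-harmonic, h=-21: θ=339.9° here. β=129.5, B=149.6. -21/2·(1 − cos(π·0.8656)) = -20.0784 → s = 2.9216

2.9216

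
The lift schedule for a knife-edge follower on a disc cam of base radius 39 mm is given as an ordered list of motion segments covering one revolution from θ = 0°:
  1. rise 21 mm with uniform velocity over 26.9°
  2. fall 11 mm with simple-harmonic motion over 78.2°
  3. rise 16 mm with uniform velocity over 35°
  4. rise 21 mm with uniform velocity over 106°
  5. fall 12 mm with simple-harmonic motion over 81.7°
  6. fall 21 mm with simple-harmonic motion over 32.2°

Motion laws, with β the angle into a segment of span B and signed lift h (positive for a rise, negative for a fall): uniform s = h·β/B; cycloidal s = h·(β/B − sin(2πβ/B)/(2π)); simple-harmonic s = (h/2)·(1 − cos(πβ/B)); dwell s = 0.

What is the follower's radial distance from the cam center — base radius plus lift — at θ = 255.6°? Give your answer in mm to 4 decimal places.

seg 1 [0°–26.9°] uniform, h=21: full span → s += 21 → s = 21.0000
seg 2 [26.9°–105.1°] simple-harmonic, h=-11: full span → s += -11 → s = 10.0000
seg 3 [105.1°–140.1°] uniform, h=16: full span → s += 16 → s = 26.0000
seg 4 [140.1°–246.1°] uniform, h=21: full span → s += 21 → s = 47.0000
seg 5 [246.1°–327.8°] simple-harmonic, h=-12: θ=255.6° here. β=9.5, B=81.7. -12/2·(1 − cos(π·0.1163)) = -0.3959 → s = 46.6041
radial distance = base radius + s = 39 + 46.6041 = 85.6041

85.6041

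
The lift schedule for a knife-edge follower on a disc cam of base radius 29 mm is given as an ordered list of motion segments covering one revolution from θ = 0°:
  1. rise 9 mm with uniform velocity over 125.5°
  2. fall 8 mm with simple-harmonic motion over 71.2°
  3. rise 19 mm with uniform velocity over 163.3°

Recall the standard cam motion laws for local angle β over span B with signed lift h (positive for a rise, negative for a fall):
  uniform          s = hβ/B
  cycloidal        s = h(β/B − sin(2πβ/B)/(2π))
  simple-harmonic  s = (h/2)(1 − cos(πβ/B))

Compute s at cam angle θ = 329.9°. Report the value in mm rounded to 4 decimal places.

seg 1 [0°–125.5°] uniform, h=9: full span → s += 9 → s = 9.0000
seg 2 [125.5°–196.7°] simple-harmonic, h=-8: full span → s += -8 → s = 1.0000
seg 3 [196.7°–360°] uniform, h=19: θ=329.9° here. β=133.2, B=163.3. 19·133.2/163.3 = 15.4979 → s = 16.4979

16.4979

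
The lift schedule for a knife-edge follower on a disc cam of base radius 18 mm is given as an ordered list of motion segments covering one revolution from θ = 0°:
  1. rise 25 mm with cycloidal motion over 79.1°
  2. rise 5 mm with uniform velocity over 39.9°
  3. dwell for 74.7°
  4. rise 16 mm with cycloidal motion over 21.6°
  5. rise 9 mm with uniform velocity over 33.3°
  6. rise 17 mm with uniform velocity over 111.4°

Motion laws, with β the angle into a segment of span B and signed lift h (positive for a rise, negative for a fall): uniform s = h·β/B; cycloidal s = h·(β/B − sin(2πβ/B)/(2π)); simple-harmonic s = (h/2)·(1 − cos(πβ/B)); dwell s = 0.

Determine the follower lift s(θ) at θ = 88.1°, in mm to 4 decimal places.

seg 1 [0°–79.1°] cycloidal, h=25: full span → s += 25 → s = 25.0000
seg 2 [79.1°–119°] uniform, h=5: θ=88.1° here. β=9, B=39.9. 5·9/39.9 = 1.1278 → s = 26.1278

26.1278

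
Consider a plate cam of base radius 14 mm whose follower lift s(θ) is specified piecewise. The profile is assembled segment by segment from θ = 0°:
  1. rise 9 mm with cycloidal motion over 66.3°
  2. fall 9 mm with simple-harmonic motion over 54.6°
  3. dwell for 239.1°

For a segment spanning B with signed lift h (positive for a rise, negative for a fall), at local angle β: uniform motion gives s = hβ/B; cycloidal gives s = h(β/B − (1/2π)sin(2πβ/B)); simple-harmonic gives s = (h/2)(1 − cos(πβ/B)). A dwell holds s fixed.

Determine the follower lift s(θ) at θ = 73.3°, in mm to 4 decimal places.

seg 1 [0°–66.3°] cycloidal, h=9: full span → s += 9 → s = 9.0000
seg 2 [66.3°–120.9°] simple-harmonic, h=-9: θ=73.3° here. β=7, B=54.6. -9/2·(1 − cos(π·0.1282)) = -0.3601 → s = 8.6399

8.6399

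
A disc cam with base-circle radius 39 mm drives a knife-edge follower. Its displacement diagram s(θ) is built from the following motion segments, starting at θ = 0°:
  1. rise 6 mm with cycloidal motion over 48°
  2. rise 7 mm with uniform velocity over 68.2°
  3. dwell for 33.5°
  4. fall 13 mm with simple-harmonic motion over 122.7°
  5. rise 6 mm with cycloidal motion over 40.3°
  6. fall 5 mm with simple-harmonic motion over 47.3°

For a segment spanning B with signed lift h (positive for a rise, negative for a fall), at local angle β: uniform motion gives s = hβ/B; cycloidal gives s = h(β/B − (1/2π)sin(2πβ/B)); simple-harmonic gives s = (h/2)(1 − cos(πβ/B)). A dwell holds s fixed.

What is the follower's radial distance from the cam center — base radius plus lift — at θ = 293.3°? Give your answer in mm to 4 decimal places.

seg 1 [0°–48°] cycloidal, h=6: full span → s += 6 → s = 6.0000
seg 2 [48°–116.2°] uniform, h=7: full span → s += 7 → s = 13.0000
seg 3 [116.2°–149.7°] dwell: s stays 13.0000
seg 4 [149.7°–272.4°] simple-harmonic, h=-13: full span → s += -13 → s = 0.0000
seg 5 [272.4°–312.7°] cycloidal, h=6: θ=293.3° here. β=20.9, B=40.3. 6·(0.5186 − sin(2π·0.5186)/(2π)) = 3.2231 → s = 3.2231
radial distance = base radius + s = 39 + 3.2231 = 42.2231

42.2231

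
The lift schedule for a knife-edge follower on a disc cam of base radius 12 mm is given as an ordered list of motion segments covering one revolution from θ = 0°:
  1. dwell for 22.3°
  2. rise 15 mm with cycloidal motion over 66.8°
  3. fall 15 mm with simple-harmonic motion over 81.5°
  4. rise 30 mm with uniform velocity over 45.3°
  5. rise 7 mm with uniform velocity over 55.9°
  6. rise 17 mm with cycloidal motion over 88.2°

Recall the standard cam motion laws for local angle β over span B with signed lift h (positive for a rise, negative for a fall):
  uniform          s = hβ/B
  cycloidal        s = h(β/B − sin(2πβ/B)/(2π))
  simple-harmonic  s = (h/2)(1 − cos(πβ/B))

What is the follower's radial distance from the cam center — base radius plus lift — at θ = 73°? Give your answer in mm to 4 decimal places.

seg 1 [0°–22.3°] dwell: s stays 0.0000
seg 2 [22.3°–89.1°] cycloidal, h=15: θ=73° here. β=50.7, B=66.8. 15·(0.7590 − sin(2π·0.7590)/(2π)) = 13.7683 → s = 13.7683
radial distance = base radius + s = 12 + 13.7683 = 25.7683

25.7683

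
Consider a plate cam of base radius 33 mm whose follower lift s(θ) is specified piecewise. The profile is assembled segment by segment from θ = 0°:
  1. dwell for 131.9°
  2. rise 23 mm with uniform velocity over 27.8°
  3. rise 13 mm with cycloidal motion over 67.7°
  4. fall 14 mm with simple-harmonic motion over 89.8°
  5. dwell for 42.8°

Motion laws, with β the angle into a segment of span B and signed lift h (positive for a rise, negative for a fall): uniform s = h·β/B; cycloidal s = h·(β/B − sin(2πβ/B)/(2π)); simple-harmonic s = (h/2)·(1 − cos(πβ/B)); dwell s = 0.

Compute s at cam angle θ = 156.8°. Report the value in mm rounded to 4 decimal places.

seg 1 [0°–131.9°] dwell: s stays 0.0000
seg 2 [131.9°–159.7°] uniform, h=23: θ=156.8° here. β=24.9, B=27.8. 23·24.9/27.8 = 20.6007 → s = 20.6007

20.6007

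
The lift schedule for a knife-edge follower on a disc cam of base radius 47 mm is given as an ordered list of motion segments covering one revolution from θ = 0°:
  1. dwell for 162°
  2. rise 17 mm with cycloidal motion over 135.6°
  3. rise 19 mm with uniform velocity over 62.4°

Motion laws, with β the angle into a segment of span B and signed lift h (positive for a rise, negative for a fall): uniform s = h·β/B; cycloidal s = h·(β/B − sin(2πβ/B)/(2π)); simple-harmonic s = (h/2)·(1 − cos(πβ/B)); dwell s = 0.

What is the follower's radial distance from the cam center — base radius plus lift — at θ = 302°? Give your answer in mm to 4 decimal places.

seg 1 [0°–162°] dwell: s stays 0.0000
seg 2 [162°–297.6°] cycloidal, h=17: full span → s += 17 → s = 17.0000
seg 3 [297.6°–360°] uniform, h=19: θ=302° here. β=4.4, B=62.4. 19·4.4/62.4 = 1.3397 → s = 18.3397
radial distance = base radius + s = 47 + 18.3397 = 65.3397

65.3397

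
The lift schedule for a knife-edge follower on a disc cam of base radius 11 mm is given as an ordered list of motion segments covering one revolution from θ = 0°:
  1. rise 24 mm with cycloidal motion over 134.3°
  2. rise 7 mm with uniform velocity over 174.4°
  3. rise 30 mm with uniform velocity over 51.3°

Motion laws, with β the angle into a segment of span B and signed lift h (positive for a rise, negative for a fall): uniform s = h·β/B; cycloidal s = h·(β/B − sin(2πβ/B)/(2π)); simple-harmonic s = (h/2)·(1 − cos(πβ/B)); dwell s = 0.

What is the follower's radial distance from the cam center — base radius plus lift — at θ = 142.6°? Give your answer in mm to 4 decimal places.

seg 1 [0°–134.3°] cycloidal, h=24: full span → s += 24 → s = 24.0000
seg 2 [134.3°–308.7°] uniform, h=7: θ=142.6° here. β=8.3, B=174.4. 7·8.3/174.4 = 0.3331 → s = 24.3331
radial distance = base radius + s = 11 + 24.3331 = 35.3331

35.3331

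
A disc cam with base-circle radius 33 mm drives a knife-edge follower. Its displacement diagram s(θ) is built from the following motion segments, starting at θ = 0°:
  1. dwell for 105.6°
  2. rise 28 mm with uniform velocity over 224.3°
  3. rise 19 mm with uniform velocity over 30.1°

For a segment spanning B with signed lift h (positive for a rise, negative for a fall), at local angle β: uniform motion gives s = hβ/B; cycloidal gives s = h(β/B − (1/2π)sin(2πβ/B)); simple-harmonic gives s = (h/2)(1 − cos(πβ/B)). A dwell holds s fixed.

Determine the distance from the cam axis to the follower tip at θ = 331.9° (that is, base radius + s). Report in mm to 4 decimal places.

seg 1 [0°–105.6°] dwell: s stays 0.0000
seg 2 [105.6°–329.9°] uniform, h=28: full span → s += 28 → s = 28.0000
seg 3 [329.9°–360°] uniform, h=19: θ=331.9° here. β=2, B=30.1. 19·2/30.1 = 1.2625 → s = 29.2625
radial distance = base radius + s = 33 + 29.2625 = 62.2625

62.2625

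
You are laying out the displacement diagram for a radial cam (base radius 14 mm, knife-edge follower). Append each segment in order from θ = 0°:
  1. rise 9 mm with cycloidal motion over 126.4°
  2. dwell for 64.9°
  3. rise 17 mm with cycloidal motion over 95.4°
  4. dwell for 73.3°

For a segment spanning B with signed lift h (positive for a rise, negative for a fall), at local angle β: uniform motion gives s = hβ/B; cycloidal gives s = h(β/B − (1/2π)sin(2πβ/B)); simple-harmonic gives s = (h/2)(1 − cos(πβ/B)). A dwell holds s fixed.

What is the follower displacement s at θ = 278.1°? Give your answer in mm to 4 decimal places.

seg 1 [0°–126.4°] cycloidal, h=9: full span → s += 9 → s = 9.0000
seg 2 [126.4°–191.3°] dwell: s stays 9.0000
seg 3 [191.3°–286.7°] cycloidal, h=17: θ=278.1° here. β=86.8, B=95.4. 17·(0.9099 − sin(2π·0.9099)/(2π)) = 16.9194 → s = 25.9194

25.9194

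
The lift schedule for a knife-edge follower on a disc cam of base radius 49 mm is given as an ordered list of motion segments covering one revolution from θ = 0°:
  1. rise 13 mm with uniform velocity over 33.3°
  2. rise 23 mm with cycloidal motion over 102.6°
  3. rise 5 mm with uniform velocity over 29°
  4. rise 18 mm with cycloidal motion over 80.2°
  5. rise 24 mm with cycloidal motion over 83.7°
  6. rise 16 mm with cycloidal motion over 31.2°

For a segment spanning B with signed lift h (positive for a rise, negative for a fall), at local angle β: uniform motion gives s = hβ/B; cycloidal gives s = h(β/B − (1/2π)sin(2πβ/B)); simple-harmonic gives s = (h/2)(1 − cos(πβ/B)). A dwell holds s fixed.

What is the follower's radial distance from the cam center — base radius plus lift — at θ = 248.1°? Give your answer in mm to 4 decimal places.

seg 1 [0°–33.3°] uniform, h=13: full span → s += 13 → s = 13.0000
seg 2 [33.3°–135.9°] cycloidal, h=23: full span → s += 23 → s = 36.0000
seg 3 [135.9°–164.9°] uniform, h=5: full span → s += 5 → s = 41.0000
seg 4 [164.9°–245.1°] cycloidal, h=18: full span → s += 18 → s = 59.0000
seg 5 [245.1°–328.8°] cycloidal, h=24: θ=248.1° here. β=3, B=83.7. 24·(0.0358 − sin(2π·0.0358)/(2π)) = 0.0073 → s = 59.0073
radial distance = base radius + s = 49 + 59.0073 = 108.0073

108.0073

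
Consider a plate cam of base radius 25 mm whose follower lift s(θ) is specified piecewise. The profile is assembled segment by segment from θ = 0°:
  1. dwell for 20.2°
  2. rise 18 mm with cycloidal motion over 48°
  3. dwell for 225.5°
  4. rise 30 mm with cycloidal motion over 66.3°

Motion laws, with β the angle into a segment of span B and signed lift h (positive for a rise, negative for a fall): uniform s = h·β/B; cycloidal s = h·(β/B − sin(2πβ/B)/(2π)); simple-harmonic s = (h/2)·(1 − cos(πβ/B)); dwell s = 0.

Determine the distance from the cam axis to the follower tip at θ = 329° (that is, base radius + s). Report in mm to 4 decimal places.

seg 1 [0°–20.2°] dwell: s stays 0.0000
seg 2 [20.2°–68.2°] cycloidal, h=18: full span → s += 18 → s = 18.0000
seg 3 [68.2°–293.7°] dwell: s stays 18.0000
seg 4 [293.7°–360°] cycloidal, h=30: θ=329° here. β=35.3, B=66.3. 30·(0.5324 − sin(2π·0.5324)/(2π)) = 16.9390 → s = 34.9390
radial distance = base radius + s = 25 + 34.9390 = 59.9390

59.9390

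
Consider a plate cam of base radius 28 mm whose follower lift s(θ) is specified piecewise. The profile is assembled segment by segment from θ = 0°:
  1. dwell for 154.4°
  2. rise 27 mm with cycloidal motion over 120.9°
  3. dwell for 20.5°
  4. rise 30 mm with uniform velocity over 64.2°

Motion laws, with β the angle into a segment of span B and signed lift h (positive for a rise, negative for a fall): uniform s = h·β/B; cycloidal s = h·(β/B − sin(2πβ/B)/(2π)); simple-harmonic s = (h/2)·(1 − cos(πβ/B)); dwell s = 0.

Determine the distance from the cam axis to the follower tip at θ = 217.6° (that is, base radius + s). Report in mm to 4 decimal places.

seg 1 [0°–154.4°] dwell: s stays 0.0000
seg 2 [154.4°–275.3°] cycloidal, h=27: θ=217.6° here. β=63.2, B=120.9. 27·(0.5227 − sin(2π·0.5227)/(2π)) = 14.7262 → s = 14.7262
radial distance = base radius + s = 28 + 14.7262 = 42.7262

42.7262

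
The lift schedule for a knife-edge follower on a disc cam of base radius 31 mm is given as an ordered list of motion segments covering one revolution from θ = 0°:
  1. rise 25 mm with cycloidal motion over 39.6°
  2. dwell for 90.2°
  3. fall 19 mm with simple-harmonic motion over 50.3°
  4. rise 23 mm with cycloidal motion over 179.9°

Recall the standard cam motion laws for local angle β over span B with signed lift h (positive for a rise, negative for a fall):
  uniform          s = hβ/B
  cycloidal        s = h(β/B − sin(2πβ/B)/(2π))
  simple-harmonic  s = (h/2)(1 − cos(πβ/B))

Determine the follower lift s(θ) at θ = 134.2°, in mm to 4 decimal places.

seg 1 [0°–39.6°] cycloidal, h=25: full span → s += 25 → s = 25.0000
seg 2 [39.6°–129.8°] dwell: s stays 25.0000
seg 3 [129.8°–180.1°] simple-harmonic, h=-19: θ=134.2° here. β=4.4, B=50.3. -19/2·(1 − cos(π·0.0875)) = -0.3565 → s = 24.6435

24.6435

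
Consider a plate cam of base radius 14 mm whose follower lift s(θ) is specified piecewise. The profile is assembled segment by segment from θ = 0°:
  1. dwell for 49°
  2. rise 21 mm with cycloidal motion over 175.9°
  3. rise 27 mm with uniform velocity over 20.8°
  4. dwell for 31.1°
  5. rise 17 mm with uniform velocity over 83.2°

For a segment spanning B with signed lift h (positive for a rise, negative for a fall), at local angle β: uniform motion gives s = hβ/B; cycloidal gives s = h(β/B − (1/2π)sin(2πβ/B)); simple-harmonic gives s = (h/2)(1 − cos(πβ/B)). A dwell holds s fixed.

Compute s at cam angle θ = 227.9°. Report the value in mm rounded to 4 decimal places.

seg 1 [0°–49°] dwell: s stays 0.0000
seg 2 [49°–224.9°] cycloidal, h=21: full span → s += 21 → s = 21.0000
seg 3 [224.9°–245.7°] uniform, h=27: θ=227.9° here. β=3, B=20.8. 27·3/20.8 = 3.8942 → s = 24.8942

24.8942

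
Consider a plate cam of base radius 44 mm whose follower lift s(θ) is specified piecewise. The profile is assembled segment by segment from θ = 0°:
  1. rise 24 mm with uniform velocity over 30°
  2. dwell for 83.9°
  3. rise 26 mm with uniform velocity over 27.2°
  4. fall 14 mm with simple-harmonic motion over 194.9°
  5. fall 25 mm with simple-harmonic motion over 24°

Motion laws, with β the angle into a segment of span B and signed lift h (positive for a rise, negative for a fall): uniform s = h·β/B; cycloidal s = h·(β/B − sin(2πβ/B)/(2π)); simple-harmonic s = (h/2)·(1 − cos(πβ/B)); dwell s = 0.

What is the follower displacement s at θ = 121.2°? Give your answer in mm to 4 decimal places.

seg 1 [0°–30°] uniform, h=24: full span → s += 24 → s = 24.0000
seg 2 [30°–113.9°] dwell: s stays 24.0000
seg 3 [113.9°–141.1°] uniform, h=26: θ=121.2° here. β=7.3, B=27.2. 26·7.3/27.2 = 6.9779 → s = 30.9779

30.9779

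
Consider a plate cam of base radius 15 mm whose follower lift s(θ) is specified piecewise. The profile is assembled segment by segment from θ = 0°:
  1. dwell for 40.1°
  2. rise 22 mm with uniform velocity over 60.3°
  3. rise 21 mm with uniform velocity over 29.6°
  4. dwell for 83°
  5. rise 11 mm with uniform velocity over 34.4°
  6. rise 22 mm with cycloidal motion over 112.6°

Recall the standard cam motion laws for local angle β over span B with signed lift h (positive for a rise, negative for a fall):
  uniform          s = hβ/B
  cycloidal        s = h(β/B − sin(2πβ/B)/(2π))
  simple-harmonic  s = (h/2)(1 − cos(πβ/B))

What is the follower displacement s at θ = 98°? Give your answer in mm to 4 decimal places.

seg 1 [0°–40.1°] dwell: s stays 0.0000
seg 2 [40.1°–100.4°] uniform, h=22: θ=98° here. β=57.9, B=60.3. 22·57.9/60.3 = 21.1244 → s = 21.1244

21.1244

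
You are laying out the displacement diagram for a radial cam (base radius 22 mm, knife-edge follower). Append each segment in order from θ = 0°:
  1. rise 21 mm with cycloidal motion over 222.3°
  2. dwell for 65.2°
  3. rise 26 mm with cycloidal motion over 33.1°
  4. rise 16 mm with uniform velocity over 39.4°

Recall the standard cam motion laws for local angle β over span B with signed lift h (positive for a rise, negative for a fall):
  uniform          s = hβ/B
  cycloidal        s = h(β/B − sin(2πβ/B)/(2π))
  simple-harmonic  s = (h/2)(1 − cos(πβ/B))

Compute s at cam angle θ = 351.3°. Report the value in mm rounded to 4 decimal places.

seg 1 [0°–222.3°] cycloidal, h=21: full span → s += 21 → s = 21.0000
seg 2 [222.3°–287.5°] dwell: s stays 21.0000
seg 3 [287.5°–320.6°] cycloidal, h=26: full span → s += 26 → s = 47.0000
seg 4 [320.6°–360°] uniform, h=16: θ=351.3° here. β=30.7, B=39.4. 16·30.7/39.4 = 12.4670 → s = 59.4670

59.4670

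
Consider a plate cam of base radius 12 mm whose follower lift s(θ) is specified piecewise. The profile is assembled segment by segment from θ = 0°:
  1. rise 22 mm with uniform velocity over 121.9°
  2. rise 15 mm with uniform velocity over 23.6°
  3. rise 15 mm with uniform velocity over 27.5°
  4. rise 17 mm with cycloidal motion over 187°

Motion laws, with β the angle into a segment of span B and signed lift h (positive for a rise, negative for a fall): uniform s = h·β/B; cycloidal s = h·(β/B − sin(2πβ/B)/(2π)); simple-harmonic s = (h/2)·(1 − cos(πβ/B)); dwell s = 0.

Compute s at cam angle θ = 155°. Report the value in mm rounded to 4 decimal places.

seg 1 [0°–121.9°] uniform, h=22: full span → s += 22 → s = 22.0000
seg 2 [121.9°–145.5°] uniform, h=15: full span → s += 15 → s = 37.0000
seg 3 [145.5°–173°] uniform, h=15: θ=155° here. β=9.5, B=27.5. 15·9.5/27.5 = 5.1818 → s = 42.1818

42.1818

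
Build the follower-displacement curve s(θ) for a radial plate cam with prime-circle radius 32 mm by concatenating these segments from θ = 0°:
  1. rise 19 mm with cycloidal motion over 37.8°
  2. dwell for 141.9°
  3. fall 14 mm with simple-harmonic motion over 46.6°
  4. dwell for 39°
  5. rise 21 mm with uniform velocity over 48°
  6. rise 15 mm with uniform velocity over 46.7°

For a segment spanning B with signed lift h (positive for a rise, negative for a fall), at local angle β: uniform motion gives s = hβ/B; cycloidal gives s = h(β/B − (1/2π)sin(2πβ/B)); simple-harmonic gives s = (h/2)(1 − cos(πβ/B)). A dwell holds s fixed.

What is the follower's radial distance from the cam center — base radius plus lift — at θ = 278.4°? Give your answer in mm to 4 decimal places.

seg 1 [0°–37.8°] cycloidal, h=19: full span → s += 19 → s = 19.0000
seg 2 [37.8°–179.7°] dwell: s stays 19.0000
seg 3 [179.7°–226.3°] simple-harmonic, h=-14: full span → s += -14 → s = 5.0000
seg 4 [226.3°–265.3°] dwell: s stays 5.0000
seg 5 [265.3°–313.3°] uniform, h=21: θ=278.4° here. β=13.1, B=48. 21·13.1/48 = 5.7312 → s = 10.7312
radial distance = base radius + s = 32 + 10.7312 = 42.7312

42.7312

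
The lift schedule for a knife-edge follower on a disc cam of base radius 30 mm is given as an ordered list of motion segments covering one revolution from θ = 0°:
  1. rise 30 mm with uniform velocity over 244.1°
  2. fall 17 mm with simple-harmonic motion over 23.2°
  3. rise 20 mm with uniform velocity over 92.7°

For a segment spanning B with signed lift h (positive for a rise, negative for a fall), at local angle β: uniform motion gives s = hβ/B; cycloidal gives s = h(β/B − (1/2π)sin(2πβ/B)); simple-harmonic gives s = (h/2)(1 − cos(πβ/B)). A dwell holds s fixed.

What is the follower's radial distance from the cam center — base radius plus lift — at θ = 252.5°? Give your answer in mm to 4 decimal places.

seg 1 [0°–244.1°] uniform, h=30: full span → s += 30 → s = 30.0000
seg 2 [244.1°–267.3°] simple-harmonic, h=-17: θ=252.5° here. β=8.4, B=23.2. -17/2·(1 − cos(π·0.3621)) = -4.9309 → s = 25.0691
radial distance = base radius + s = 30 + 25.0691 = 55.0691

55.0691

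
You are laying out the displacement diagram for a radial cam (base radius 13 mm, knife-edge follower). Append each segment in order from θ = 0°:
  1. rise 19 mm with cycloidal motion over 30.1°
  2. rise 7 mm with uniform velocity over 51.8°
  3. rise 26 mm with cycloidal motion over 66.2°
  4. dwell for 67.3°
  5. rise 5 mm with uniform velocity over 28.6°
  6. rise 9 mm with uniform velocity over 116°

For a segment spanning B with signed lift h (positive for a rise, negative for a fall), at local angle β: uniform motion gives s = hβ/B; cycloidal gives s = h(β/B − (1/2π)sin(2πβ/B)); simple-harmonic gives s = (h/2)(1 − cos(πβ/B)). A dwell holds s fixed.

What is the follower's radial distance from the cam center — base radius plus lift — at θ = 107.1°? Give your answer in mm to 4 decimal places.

seg 1 [0°–30.1°] cycloidal, h=19: full span → s += 19 → s = 19.0000
seg 2 [30.1°–81.9°] uniform, h=7: full span → s += 7 → s = 26.0000
seg 3 [81.9°–148.1°] cycloidal, h=26: θ=107.1° here. β=25.2, B=66.2. 26·(0.3807 − sin(2π·0.3807)/(2π)) = 7.0772 → s = 33.0772
radial distance = base radius + s = 13 + 33.0772 = 46.0772

46.0772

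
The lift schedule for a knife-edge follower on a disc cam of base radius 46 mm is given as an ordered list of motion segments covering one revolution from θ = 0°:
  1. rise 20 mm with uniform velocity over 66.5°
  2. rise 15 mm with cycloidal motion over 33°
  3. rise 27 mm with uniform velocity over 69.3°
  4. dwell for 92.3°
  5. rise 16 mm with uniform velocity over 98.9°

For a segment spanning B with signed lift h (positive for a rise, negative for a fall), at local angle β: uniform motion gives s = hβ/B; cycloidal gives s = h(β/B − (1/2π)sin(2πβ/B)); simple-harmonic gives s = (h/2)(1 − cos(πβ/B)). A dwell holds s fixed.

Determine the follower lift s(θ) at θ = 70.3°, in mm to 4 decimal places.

seg 1 [0°–66.5°] uniform, h=20: full span → s += 20 → s = 20.0000
seg 2 [66.5°–99.5°] cycloidal, h=15: θ=70.3° here. β=3.8, B=33. 15·(0.1152 − sin(2π·0.1152)/(2π)) = 0.1468 → s = 20.1468

20.1468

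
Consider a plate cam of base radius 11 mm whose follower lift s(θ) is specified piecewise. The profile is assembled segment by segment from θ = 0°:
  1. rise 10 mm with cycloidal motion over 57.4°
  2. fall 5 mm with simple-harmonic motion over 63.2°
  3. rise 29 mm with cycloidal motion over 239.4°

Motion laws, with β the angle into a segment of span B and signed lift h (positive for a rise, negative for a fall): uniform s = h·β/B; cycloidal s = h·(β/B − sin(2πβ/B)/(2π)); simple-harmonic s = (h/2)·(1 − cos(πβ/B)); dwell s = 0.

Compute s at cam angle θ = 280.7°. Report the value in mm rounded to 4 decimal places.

seg 1 [0°–57.4°] cycloidal, h=10: full span → s += 10 → s = 10.0000
seg 2 [57.4°–120.6°] simple-harmonic, h=-5: full span → s += -5 → s = 5.0000
seg 3 [120.6°–360°] cycloidal, h=29: θ=280.7° here. β=160.1, B=239.4. 29·(0.6688 − sin(2π·0.6688)/(2π)) = 23.4210 → s = 28.4210

28.4210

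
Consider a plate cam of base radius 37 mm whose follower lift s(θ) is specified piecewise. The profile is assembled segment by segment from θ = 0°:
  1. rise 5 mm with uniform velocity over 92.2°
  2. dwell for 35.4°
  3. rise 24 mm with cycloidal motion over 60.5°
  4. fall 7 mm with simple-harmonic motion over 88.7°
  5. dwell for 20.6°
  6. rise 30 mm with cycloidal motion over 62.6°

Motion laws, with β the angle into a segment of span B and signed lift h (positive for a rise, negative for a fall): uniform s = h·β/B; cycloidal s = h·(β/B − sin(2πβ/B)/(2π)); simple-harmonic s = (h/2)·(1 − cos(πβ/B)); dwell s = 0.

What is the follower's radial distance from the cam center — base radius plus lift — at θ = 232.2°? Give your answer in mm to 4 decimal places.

seg 1 [0°–92.2°] uniform, h=5: full span → s += 5 → s = 5.0000
seg 2 [92.2°–127.6°] dwell: s stays 5.0000
seg 3 [127.6°–188.1°] cycloidal, h=24: full span → s += 24 → s = 29.0000
seg 4 [188.1°–276.8°] simple-harmonic, h=-7: θ=232.2° here. β=44.1, B=88.7. -7/2·(1 − cos(π·0.4972)) = -3.4690 → s = 25.5310
radial distance = base radius + s = 37 + 25.5310 = 62.5310

62.5310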